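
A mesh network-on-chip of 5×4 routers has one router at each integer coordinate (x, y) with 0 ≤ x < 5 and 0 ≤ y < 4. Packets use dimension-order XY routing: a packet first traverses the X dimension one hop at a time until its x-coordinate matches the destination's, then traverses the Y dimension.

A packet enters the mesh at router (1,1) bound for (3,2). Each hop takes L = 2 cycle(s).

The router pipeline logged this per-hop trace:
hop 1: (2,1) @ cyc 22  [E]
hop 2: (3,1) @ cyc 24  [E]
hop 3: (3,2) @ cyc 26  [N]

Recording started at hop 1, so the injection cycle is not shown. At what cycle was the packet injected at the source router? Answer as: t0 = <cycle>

t0 = 20

The first recorded entry is hop 1 at cycle 22.
Therefore t0 = 22 − L = 20.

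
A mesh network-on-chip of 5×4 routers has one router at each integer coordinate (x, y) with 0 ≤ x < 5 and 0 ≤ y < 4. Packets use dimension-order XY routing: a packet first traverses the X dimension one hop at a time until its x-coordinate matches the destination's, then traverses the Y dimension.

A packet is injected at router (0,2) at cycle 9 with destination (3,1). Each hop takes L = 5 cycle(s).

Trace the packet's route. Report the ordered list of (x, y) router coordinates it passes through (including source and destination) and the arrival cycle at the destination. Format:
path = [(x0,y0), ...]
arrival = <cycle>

t=9: at (0,2)
t=14: at (1,2) after E
t=19: at (2,2) after E
t=24: at (3,2) after E
t=29: at (3,1) after S

path = [(0,2), (1,2), (2,2), (3,2), (3,1)]
arrival = 29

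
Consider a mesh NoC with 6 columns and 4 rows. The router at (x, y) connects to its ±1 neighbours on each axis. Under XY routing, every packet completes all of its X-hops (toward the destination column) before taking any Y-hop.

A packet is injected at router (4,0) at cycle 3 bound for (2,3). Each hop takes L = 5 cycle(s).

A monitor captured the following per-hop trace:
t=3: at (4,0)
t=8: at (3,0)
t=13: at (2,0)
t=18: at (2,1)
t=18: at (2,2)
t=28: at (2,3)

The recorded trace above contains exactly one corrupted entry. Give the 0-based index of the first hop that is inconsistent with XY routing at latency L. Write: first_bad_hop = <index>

hop 1: step (-1,+0), +5 cyc — ok
hop 2: step (-1,+0), +5 cyc — ok
hop 3: step (+0,+1), +5 cyc — ok
hop 4: step (+0,+1), +0 cyc — BAD: Δcyc=0≠L

first_bad_hop = 4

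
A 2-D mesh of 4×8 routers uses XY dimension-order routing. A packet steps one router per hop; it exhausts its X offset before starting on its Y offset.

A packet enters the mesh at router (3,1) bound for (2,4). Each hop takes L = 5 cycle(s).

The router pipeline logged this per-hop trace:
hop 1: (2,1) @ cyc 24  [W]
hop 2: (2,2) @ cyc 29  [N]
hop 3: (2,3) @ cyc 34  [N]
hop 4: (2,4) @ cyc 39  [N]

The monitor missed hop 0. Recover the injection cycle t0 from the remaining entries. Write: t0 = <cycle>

t0 = 19

Hop 1 reached at cycle 24; hop k is at t0 + k·L.
Therefore t0 = 24 − L = 19.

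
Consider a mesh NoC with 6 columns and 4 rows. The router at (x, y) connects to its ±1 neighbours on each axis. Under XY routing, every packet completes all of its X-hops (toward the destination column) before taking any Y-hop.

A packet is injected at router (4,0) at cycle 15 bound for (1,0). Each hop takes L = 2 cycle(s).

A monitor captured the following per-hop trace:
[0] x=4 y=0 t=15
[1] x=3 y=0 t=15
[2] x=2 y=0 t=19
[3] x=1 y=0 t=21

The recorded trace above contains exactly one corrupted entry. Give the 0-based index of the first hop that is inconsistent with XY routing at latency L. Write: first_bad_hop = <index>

[1] (-1,+0) / 0c ⇒ BAD: Δcyc=0≠L

first_bad_hop = 1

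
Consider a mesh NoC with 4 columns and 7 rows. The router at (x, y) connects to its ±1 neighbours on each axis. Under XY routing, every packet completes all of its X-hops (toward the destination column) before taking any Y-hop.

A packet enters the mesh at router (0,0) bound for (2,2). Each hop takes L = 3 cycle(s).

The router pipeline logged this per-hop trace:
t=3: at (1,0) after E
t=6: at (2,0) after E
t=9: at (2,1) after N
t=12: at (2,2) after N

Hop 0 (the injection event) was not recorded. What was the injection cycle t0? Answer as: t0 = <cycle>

t0 = 0

cyc[1] = 3 and cyc[k] = t0 + k·L for every k.
Subtract one hop: t0 = 3 − 3 = 0.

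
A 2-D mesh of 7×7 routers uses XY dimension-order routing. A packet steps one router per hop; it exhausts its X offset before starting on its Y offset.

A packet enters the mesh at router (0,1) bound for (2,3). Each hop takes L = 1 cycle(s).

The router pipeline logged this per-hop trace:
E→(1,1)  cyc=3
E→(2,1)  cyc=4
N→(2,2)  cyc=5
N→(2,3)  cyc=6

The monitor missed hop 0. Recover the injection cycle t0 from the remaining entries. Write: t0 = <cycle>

At hop 1 the cycle is 3; in general cyc_k = t0 + kL.
So t0 = 3 − 1·1 = 2.

t0 = 2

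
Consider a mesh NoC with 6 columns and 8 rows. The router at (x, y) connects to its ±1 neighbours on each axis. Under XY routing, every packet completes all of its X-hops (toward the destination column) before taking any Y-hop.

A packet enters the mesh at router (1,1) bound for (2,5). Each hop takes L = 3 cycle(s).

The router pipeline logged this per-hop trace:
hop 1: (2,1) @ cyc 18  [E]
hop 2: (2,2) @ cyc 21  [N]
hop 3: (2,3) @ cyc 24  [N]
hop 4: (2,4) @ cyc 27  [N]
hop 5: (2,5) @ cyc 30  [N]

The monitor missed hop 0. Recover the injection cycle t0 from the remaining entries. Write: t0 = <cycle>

The first recorded entry is hop 1 at cycle 18.
Subtract one hop: t0 = 18 − 3 = 15.

t0 = 15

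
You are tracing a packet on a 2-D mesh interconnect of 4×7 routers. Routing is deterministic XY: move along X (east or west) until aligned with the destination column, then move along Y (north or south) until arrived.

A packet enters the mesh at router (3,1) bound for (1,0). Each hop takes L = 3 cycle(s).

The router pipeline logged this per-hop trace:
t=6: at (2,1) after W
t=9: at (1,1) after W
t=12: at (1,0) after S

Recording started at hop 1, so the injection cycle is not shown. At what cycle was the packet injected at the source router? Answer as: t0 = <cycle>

cyc[1] = 6 and cyc[k] = t0 + k·L for every k.
t0 = cyc[1] − L = 6 − 3 = 3.

t0 = 3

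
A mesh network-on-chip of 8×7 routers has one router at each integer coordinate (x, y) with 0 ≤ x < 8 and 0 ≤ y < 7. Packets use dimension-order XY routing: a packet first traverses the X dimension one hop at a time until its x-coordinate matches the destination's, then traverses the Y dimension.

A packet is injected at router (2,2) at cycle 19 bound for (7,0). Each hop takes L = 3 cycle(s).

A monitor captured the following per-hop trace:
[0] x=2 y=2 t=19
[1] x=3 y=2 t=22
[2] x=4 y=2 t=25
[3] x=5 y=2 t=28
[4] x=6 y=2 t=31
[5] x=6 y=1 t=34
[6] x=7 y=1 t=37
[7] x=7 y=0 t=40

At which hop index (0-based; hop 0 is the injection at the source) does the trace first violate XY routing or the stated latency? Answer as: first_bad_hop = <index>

  1: Δx=+1 Δy=+0 Δt=3 [ok]
  2: Δx=+1 Δy=+0 Δt=3 [ok]
  3: Δx=+1 Δy=+0 Δt=3 [ok]
  4: Δx=+1 Δy=+0 Δt=3 [ok]
  5: Δx=+0 Δy=-1 Δt=3 [BAD: Y-move but x=6≠7]

first_bad_hop = 5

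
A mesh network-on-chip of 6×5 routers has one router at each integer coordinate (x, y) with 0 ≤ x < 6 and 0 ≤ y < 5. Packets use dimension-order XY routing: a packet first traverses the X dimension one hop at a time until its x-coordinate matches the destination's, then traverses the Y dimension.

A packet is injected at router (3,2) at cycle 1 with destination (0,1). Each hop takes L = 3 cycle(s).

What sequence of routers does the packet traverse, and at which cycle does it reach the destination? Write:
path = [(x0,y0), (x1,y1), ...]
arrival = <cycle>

path = [(3,2), (2,2), (1,2), (0,2), (0,1)]
arrival = 13

hop 0: (3,2) @ cyc 1
hop 1: (2,2) @ cyc 4  [W]
hop 2: (1,2) @ cyc 7  [W]
hop 3: (0,2) @ cyc 10  [W]
hop 4: (0,1) @ cyc 13  [S]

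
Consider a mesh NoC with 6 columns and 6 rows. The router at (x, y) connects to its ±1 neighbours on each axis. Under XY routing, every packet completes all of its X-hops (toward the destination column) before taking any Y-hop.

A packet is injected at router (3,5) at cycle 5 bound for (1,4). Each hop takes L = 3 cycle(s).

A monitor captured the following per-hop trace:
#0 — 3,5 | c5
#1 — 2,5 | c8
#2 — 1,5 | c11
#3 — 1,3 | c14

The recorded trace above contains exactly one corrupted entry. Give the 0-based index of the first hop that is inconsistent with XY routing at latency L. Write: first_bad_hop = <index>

check 1→ d=(-1,0) cyc+3: ok
check 2→ d=(-1,0) cyc+3: ok
check 3→ d=(0,-2) cyc+3: BAD: non-unit step

first_bad_hop = 3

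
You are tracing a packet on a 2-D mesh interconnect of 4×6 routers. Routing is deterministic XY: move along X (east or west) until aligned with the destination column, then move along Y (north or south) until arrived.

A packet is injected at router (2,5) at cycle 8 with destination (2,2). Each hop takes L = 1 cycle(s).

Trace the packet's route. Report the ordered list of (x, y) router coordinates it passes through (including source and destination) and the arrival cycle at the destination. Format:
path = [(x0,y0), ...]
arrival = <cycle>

path = [(2,5), (2,4), (2,3), (2,2)]
arrival = 11

#0 — 2,5 | c8
#1 — 2,4 | c9 | S
#2 — 2,3 | c10 | S
#3 — 2,2 | c11 | S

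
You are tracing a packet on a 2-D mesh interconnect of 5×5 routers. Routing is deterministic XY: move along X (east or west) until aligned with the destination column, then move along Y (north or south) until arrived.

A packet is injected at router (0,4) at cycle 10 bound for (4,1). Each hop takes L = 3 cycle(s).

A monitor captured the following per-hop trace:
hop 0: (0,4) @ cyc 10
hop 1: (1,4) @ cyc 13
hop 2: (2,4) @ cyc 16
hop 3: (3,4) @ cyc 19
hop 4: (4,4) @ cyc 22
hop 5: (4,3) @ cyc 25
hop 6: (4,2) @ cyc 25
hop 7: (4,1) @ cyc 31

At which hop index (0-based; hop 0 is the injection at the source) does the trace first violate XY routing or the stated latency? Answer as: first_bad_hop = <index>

first_bad_hop = 6

hop 1: step (+1,+0), +3 cyc — ok
hop 2: step (+1,+0), +3 cyc — ok
hop 3: step (+1,+0), +3 cyc — ok
hop 4: step (+1,+0), +3 cyc — ok
hop 5: step (+0,-1), +3 cyc — ok
hop 6: step (+0,-1), +0 cyc — BAD: Δcyc=0≠L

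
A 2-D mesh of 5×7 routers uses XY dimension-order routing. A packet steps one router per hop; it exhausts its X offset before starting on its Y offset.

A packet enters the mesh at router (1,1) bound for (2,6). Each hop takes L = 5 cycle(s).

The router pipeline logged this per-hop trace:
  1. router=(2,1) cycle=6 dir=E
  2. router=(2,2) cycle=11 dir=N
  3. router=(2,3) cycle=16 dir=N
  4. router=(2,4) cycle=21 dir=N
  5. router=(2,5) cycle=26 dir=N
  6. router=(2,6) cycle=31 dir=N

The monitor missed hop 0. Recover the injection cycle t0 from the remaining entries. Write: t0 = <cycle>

At hop 1 the cycle is 6; in general cyc_k = t0 + kL.
t0 = cyc[1] − L = 6 − 5 = 1.

t0 = 1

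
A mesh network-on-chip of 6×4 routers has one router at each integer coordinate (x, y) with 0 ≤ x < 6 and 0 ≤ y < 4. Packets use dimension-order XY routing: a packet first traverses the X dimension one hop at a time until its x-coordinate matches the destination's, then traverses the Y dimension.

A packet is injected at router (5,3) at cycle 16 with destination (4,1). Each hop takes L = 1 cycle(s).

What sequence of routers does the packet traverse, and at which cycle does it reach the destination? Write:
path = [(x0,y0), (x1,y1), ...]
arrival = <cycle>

path = [(5,3), (4,3), (4,2), (4,1)]
arrival = 19

t=16: at (5,3)
t=17: at (4,3) after W
t=18: at (4,2) after S
t=19: at (4,1) after S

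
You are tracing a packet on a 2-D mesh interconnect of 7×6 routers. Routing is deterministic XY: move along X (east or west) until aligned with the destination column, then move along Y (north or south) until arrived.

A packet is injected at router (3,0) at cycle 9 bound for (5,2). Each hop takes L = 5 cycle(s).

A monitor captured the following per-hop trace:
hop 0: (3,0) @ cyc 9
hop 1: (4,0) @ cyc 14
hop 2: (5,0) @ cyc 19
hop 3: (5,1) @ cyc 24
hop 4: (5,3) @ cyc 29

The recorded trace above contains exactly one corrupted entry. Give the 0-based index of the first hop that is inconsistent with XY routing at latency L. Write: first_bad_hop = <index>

hop 1: step (+1,+0), +5 cyc — ok
hop 2: step (+1,+0), +5 cyc — ok
hop 3: step (+0,+1), +5 cyc — ok
hop 4: step (+0,+2), +5 cyc — BAD: non-unit step

first_bad_hop = 4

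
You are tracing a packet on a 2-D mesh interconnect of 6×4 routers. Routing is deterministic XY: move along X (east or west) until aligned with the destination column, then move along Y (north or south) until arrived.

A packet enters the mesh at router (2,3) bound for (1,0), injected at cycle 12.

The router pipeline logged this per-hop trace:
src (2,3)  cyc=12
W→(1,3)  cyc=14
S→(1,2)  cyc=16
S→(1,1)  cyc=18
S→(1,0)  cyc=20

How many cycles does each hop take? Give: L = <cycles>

L = 2

From hop 0 (12) to hop 1 (14): +2 cycles.
Each hop adds L, hence L = 2.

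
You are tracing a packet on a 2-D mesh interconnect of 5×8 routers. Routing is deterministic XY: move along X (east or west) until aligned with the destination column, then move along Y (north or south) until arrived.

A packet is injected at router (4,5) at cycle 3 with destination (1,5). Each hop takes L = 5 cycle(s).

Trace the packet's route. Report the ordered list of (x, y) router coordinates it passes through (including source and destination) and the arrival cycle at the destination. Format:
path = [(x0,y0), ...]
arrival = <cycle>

hop 0: (4,5) @ cyc 3
hop 1: (3,5) @ cyc 8  [W]
hop 2: (2,5) @ cyc 13  [W]
hop 3: (1,5) @ cyc 18  [W]

path = [(4,5), (3,5), (2,5), (1,5)]
arrival = 18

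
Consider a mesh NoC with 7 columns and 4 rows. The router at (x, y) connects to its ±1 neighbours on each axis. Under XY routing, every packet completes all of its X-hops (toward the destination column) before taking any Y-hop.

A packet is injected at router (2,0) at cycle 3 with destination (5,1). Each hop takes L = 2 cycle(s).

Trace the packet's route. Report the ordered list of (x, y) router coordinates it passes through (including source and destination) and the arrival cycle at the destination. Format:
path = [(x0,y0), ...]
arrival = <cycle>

path = [(2,0), (3,0), (4,0), (5,0), (5,1)]
arrival = 11

#0 — 2,0 | c3
#1 — 3,0 | c5 | E
#2 — 4,0 | c7 | E
#3 — 5,0 | c9 | E
#4 — 5,1 | c11 | N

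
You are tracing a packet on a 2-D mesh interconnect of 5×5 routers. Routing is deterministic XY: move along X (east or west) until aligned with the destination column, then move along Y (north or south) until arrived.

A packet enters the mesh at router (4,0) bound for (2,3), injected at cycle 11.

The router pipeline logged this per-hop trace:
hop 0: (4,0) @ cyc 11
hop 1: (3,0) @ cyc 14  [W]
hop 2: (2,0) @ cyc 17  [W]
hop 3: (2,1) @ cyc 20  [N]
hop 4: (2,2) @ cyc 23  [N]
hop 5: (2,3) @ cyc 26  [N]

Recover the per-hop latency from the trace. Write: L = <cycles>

From hop 0 (11) to hop 1 (14): +3 cycles.
Each hop adds L, hence L = 3.

L = 3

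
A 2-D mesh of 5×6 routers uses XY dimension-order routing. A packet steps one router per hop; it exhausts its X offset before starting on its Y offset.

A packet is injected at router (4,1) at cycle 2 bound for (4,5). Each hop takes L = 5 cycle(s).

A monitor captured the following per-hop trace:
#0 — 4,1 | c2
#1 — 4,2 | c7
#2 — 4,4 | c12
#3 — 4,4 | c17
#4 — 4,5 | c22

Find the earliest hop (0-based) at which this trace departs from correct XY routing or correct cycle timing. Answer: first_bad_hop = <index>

first_bad_hop = 2

  1: Δx=+0 Δy=+1 Δt=5 [ok]
  2: Δx=+0 Δy=+2 Δt=5 [BAD: non-unit step]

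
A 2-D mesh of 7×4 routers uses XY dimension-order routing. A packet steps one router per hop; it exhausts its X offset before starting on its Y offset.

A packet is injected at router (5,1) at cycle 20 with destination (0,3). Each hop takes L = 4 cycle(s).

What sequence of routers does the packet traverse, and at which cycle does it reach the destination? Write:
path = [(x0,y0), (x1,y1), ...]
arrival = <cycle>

#0 — 5,1 | c20
#1 — 4,1 | c24 | W
#2 — 3,1 | c28 | W
#3 — 2,1 | c32 | W
#4 — 1,1 | c36 | W
#5 — 0,1 | c40 | W
#6 — 0,2 | c44 | N
#7 — 0,3 | c48 | N

path = [(5,1), (4,1), (3,1), (2,1), (1,1), (0,1), (0,2), (0,3)]
arrival = 48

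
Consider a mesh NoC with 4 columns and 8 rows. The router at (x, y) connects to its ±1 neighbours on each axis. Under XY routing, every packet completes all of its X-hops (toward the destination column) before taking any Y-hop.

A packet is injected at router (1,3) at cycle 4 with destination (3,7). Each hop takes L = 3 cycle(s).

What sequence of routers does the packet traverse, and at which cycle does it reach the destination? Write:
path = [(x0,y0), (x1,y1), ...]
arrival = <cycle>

path = [(1,3), (2,3), (3,3), (3,4), (3,5), (3,6), (3,7)]
arrival = 22

src (1,3)  cyc=4
E→(2,3)  cyc=7
E→(3,3)  cyc=10
N→(3,4)  cyc=13
N→(3,5)  cyc=16
N→(3,6)  cyc=19
N→(3,7)  cyc=22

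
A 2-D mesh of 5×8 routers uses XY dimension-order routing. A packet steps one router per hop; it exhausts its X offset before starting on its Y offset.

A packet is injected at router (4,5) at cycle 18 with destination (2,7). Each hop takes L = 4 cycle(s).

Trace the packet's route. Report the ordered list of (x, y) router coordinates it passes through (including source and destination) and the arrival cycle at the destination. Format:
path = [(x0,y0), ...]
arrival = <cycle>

[0] x=4 y=5 t=18
[1] x=3 y=5 t=22 →W
[2] x=2 y=5 t=26 →W
[3] x=2 y=6 t=30 →N
[4] x=2 y=7 t=34 →N

path = [(4,5), (3,5), (2,5), (2,6), (2,7)]
arrival = 34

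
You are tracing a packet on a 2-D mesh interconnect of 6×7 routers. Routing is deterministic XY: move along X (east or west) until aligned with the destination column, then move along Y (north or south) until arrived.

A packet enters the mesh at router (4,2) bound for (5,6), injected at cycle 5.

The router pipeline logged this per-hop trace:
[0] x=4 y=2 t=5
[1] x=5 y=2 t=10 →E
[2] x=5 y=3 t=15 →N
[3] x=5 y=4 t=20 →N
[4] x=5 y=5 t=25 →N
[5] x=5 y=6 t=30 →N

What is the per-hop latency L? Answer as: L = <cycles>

L = 5

From hop 0 (5) to hop 1 (10): +5 cycles.
That increment is L by definition: L = 5.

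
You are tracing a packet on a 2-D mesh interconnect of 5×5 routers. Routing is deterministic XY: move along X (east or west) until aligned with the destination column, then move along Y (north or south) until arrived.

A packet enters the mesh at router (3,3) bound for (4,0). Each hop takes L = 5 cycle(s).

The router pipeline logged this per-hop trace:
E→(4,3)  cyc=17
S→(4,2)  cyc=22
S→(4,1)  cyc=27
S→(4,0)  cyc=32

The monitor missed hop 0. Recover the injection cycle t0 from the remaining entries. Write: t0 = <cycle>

Hop 1 reached at cycle 17; hop k is at t0 + k·L.
t0 = cyc[1] − L = 17 − 5 = 12.

t0 = 12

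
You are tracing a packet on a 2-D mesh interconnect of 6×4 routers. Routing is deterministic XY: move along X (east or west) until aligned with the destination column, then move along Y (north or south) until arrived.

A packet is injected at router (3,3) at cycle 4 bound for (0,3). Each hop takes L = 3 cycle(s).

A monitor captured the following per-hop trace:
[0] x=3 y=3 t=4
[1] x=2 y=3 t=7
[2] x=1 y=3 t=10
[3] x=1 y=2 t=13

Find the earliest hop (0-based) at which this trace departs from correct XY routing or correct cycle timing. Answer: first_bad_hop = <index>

first_bad_hop = 3

hop 1: step (-1,+0), +3 cyc — ok
hop 2: step (-1,+0), +3 cyc — ok
hop 3: step (+0,-1), +3 cyc — BAD: Y-move but x=1≠0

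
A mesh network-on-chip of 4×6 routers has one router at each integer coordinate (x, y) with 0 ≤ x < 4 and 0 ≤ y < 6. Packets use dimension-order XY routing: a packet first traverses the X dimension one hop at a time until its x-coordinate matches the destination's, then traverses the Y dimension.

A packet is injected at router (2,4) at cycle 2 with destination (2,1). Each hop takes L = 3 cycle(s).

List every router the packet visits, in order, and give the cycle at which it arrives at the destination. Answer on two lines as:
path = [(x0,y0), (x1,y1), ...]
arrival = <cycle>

path = [(2,4), (2,3), (2,2), (2,1)]
arrival = 11

src (2,4)  cyc=2
S→(2,3)  cyc=5
S→(2,2)  cyc=8
S→(2,1)  cyc=11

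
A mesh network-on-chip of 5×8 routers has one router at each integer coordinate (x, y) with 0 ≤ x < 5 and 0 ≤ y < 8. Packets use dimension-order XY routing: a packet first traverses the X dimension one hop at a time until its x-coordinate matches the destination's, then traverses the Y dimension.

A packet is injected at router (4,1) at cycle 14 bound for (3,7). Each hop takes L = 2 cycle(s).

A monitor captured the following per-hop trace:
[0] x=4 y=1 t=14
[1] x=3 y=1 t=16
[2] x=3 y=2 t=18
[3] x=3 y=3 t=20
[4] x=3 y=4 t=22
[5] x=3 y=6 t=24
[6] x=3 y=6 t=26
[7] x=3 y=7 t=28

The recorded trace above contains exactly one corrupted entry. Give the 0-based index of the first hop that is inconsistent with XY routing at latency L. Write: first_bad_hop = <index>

[1] (-1,+0) / 2c ⇒ ok
[2] (+0,+1) / 2c ⇒ ok
[3] (+0,+1) / 2c ⇒ ok
[4] (+0,+1) / 2c ⇒ ok
[5] (+0,+2) / 2c ⇒ BAD: non-unit step

first_bad_hop = 5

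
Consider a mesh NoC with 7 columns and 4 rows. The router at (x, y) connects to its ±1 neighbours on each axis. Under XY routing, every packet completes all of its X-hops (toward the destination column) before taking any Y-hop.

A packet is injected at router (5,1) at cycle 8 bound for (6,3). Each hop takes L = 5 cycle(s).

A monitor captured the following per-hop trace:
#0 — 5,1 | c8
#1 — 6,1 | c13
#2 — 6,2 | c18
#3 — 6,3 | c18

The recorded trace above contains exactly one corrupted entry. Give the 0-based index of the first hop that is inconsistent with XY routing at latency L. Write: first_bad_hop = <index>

hop 1: step (+1,+0), +5 cyc — ok
hop 2: step (+0,+1), +5 cyc — ok
hop 3: step (+0,+1), +0 cyc — BAD: Δcyc=0≠L

first_bad_hop = 3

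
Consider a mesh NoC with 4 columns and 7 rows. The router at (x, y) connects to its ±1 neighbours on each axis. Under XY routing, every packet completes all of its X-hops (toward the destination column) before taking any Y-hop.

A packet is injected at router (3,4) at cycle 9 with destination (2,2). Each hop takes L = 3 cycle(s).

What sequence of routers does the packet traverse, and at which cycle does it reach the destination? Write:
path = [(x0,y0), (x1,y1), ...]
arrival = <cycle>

path = [(3,4), (2,4), (2,3), (2,2)]
arrival = 18

#0 — 3,4 | c9
#1 — 2,4 | c12 | W
#2 — 2,3 | c15 | S
#3 — 2,2 | c18 | S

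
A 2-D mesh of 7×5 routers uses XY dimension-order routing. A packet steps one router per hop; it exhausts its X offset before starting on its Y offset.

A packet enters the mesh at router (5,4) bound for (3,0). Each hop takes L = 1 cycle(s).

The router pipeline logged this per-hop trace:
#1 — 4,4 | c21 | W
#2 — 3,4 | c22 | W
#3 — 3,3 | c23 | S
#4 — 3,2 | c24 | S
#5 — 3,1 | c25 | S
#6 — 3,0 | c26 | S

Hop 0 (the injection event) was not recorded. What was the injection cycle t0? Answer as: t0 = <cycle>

t0 = 20

cyc[1] = 21 and cyc[k] = t0 + k·L for every k.
Subtract one hop: t0 = 21 − 1 = 20.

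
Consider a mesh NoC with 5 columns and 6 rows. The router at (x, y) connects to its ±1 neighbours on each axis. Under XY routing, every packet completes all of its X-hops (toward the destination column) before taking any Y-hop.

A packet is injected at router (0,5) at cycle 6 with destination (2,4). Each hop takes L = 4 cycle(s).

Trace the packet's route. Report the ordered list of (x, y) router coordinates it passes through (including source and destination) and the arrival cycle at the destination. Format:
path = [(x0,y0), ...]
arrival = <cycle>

path = [(0,5), (1,5), (2,5), (2,4)]
arrival = 18

t=6: at (0,5)
t=10: at (1,5) after E
t=14: at (2,5) after E
t=18: at (2,4) after S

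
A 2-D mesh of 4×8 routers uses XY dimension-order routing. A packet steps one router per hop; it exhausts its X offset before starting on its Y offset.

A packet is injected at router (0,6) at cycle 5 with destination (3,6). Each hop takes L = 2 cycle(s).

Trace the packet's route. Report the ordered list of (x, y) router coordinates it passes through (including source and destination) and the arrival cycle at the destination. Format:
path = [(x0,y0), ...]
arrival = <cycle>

path = [(0,6), (1,6), (2,6), (3,6)]
arrival = 11

src (0,6)  cyc=5
E→(1,6)  cyc=7
E→(2,6)  cyc=9
E→(3,6)  cyc=11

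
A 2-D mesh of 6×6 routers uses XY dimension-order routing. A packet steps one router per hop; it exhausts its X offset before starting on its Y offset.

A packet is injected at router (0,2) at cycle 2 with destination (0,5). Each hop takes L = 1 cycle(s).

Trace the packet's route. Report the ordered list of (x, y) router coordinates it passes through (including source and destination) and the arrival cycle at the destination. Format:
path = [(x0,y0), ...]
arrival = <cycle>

path = [(0,2), (0,3), (0,4), (0,5)]
arrival = 5

src (0,2)  cyc=2
N→(0,3)  cyc=3
N→(0,4)  cyc=4
N→(0,5)  cyc=5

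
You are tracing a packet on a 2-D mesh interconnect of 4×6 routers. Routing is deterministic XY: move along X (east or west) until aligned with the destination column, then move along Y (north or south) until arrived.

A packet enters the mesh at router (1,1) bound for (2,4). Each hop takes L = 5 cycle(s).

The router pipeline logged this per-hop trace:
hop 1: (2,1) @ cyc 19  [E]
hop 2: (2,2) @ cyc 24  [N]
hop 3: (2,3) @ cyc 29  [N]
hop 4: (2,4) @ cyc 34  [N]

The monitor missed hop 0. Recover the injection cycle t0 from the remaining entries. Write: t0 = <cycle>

At hop 1 the cycle is 19; in general cyc_k = t0 + kL.
Subtract one hop: t0 = 19 − 5 = 14.

t0 = 14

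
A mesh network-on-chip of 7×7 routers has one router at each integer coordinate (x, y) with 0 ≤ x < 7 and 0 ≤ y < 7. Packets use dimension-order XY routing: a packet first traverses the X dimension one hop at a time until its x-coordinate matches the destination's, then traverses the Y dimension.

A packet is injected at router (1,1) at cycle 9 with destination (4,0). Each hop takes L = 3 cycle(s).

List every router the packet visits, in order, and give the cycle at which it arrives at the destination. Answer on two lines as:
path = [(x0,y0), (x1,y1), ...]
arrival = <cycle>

[0] x=1 y=1 t=9
[1] x=2 y=1 t=12 →E
[2] x=3 y=1 t=15 →E
[3] x=4 y=1 t=18 →E
[4] x=4 y=0 t=21 →S

path = [(1,1), (2,1), (3,1), (4,1), (4,0)]
arrival = 21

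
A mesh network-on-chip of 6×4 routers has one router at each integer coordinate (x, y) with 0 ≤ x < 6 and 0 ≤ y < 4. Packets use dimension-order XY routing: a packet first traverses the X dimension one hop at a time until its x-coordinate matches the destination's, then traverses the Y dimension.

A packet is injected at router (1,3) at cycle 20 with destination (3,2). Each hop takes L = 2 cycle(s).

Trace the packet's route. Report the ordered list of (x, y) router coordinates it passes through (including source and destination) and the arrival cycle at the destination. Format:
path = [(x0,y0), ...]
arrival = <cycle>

[0] x=1 y=3 t=20
[1] x=2 y=3 t=22 →E
[2] x=3 y=3 t=24 →E
[3] x=3 y=2 t=26 →S

path = [(1,3), (2,3), (3,3), (3,2)]
arrival = 26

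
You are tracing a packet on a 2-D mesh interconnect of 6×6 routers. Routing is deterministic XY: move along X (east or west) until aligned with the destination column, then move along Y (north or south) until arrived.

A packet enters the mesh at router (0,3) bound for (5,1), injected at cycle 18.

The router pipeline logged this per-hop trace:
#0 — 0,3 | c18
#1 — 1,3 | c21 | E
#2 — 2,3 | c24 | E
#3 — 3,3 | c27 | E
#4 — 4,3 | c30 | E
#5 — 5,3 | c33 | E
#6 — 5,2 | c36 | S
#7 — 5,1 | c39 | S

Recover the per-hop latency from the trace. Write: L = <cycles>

L = 3

From hop 0 (18) to hop 1 (21): +3 cycles.
That increment is L by definition: L = 3.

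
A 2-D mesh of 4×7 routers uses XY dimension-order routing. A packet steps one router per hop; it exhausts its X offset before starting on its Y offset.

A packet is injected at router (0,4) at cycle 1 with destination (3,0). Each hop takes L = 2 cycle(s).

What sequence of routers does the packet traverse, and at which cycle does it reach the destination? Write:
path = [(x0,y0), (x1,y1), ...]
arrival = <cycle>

path = [(0,4), (1,4), (2,4), (3,4), (3,3), (3,2), (3,1), (3,0)]
arrival = 15

[0] x=0 y=4 t=1
[1] x=1 y=4 t=3 →E
[2] x=2 y=4 t=5 →E
[3] x=3 y=4 t=7 →E
[4] x=3 y=3 t=9 →S
[5] x=3 y=2 t=11 →S
[6] x=3 y=1 t=13 →S
[7] x=3 y=0 t=15 →S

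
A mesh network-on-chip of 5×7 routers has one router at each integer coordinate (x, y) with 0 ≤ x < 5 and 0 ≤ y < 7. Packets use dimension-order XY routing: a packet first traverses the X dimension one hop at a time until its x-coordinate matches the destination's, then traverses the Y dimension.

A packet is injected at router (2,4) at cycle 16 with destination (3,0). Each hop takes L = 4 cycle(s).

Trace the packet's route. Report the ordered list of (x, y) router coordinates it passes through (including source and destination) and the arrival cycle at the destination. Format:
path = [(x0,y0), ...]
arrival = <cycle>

path = [(2,4), (3,4), (3,3), (3,2), (3,1), (3,0)]
arrival = 36

src (2,4)  cyc=16
E→(3,4)  cyc=20
S→(3,3)  cyc=24
S→(3,2)  cyc=28
S→(3,1)  cyc=32
S→(3,0)  cyc=36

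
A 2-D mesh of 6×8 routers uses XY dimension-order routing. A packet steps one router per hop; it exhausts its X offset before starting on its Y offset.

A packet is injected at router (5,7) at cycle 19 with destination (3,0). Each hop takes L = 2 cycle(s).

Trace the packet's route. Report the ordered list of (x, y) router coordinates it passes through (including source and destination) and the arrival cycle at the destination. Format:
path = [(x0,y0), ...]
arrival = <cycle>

hop 0: (5,7) @ cyc 19
hop 1: (4,7) @ cyc 21  [W]
hop 2: (3,7) @ cyc 23  [W]
hop 3: (3,6) @ cyc 25  [S]
hop 4: (3,5) @ cyc 27  [S]
hop 5: (3,4) @ cyc 29  [S]
hop 6: (3,3) @ cyc 31  [S]
hop 7: (3,2) @ cyc 33  [S]
hop 8: (3,1) @ cyc 35  [S]
hop 9: (3,0) @ cyc 37  [S]

path = [(5,7), (4,7), (3,7), (3,6), (3,5), (3,4), (3,3), (3,2), (3,1), (3,0)]
arrival = 37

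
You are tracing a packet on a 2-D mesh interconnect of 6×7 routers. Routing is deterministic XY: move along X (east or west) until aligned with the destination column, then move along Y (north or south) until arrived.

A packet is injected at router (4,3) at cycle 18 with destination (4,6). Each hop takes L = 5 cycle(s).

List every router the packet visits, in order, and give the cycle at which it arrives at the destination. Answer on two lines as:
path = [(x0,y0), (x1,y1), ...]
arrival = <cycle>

t=18: at (4,3)
t=23: at (4,4) after N
t=28: at (4,5) after N
t=33: at (4,6) after N

path = [(4,3), (4,4), (4,5), (4,6)]
arrival = 33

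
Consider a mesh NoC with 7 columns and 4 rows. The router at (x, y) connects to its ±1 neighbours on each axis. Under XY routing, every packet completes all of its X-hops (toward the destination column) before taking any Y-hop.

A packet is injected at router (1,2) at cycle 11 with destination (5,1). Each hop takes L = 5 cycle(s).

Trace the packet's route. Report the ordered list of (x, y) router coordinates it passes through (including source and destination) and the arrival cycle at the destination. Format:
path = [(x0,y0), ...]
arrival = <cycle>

src (1,2)  cyc=11
E→(2,2)  cyc=16
E→(3,2)  cyc=21
E→(4,2)  cyc=26
E→(5,2)  cyc=31
S→(5,1)  cyc=36

path = [(1,2), (2,2), (3,2), (4,2), (5,2), (5,1)]
arrival = 36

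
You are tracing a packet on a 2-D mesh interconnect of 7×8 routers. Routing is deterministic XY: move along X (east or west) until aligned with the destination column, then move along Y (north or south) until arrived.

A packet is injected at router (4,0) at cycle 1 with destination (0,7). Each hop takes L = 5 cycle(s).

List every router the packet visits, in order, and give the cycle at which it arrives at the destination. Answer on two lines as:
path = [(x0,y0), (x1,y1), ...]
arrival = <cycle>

path = [(4,0), (3,0), (2,0), (1,0), (0,0), (0,1), (0,2), (0,3), (0,4), (0,5), (0,6), (0,7)]
arrival = 56

  0. router=(4,0) cycle=1 (inject)
  1. router=(3,0) cycle=6 dir=W
  2. router=(2,0) cycle=11 dir=W
  3. router=(1,0) cycle=16 dir=W
  4. router=(0,0) cycle=21 dir=W
  5. router=(0,1) cycle=26 dir=N
  6. router=(0,2) cycle=31 dir=N
  7. router=(0,3) cycle=36 dir=N
  8. router=(0,4) cycle=41 dir=N
  9. router=(0,5) cycle=46 dir=N
  10. router=(0,6) cycle=51 dir=N
  11. router=(0,7) cycle=56 dir=N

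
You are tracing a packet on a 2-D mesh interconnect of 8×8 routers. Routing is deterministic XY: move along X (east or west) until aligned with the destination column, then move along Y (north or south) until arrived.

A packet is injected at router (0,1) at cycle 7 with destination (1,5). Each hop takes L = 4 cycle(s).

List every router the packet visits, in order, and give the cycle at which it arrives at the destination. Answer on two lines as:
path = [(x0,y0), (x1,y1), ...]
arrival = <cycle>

path = [(0,1), (1,1), (1,2), (1,3), (1,4), (1,5)]
arrival = 27

[0] x=0 y=1 t=7
[1] x=1 y=1 t=11 →E
[2] x=1 y=2 t=15 →N
[3] x=1 y=3 t=19 →N
[4] x=1 y=4 t=23 →N
[5] x=1 y=5 t=27 →N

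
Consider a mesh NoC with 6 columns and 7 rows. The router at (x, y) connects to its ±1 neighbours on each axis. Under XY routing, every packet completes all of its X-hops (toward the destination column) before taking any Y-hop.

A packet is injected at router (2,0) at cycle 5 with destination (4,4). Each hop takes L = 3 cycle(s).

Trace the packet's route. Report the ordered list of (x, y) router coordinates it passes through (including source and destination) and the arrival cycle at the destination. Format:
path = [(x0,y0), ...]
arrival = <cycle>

path = [(2,0), (3,0), (4,0), (4,1), (4,2), (4,3), (4,4)]
arrival = 23

#0 — 2,0 | c5
#1 — 3,0 | c8 | E
#2 — 4,0 | c11 | E
#3 — 4,1 | c14 | N
#4 — 4,2 | c17 | N
#5 — 4,3 | c20 | N
#6 — 4,4 | c23 | N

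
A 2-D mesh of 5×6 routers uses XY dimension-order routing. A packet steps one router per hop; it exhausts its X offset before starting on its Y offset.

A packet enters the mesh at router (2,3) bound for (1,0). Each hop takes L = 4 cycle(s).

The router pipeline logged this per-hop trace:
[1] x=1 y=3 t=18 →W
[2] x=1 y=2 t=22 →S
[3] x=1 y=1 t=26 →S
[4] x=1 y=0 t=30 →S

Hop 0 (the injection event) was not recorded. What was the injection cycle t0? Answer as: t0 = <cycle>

t0 = 14

cyc[1] = 18 and cyc[k] = t0 + k·L for every k.
So t0 = 18 − 1·4 = 14.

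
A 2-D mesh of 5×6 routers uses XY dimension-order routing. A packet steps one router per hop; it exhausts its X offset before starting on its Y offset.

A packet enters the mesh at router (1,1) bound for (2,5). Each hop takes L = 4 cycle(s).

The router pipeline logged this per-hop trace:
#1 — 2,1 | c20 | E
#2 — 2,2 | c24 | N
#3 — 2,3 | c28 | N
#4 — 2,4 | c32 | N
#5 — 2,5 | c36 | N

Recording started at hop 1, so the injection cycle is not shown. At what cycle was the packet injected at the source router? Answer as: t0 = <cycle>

cyc[1] = 20 and cyc[k] = t0 + k·L for every k.
Subtract one hop: t0 = 20 − 4 = 16.

t0 = 16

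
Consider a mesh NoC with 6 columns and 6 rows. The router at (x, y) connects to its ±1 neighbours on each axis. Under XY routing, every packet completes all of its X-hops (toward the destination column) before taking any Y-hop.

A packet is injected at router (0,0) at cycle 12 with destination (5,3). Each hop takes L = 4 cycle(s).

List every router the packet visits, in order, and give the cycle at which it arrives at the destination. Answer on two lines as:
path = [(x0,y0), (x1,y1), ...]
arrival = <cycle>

path = [(0,0), (1,0), (2,0), (3,0), (4,0), (5,0), (5,1), (5,2), (5,3)]
arrival = 44

#0 — 0,0 | c12
#1 — 1,0 | c16 | E
#2 — 2,0 | c20 | E
#3 — 3,0 | c24 | E
#4 — 4,0 | c28 | E
#5 — 5,0 | c32 | E
#6 — 5,1 | c36 | N
#7 — 5,2 | c40 | N
#8 — 5,3 | c44 | N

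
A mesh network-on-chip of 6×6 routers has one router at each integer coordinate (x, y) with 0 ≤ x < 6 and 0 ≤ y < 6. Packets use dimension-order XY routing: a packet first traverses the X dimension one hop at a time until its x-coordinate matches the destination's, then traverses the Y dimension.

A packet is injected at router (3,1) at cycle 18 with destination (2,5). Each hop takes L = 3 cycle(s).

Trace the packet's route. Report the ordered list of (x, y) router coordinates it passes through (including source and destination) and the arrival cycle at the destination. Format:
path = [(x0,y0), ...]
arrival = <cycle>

src (3,1)  cyc=18
W→(2,1)  cyc=21
N→(2,2)  cyc=24
N→(2,3)  cyc=27
N→(2,4)  cyc=30
N→(2,5)  cyc=33

path = [(3,1), (2,1), (2,2), (2,3), (2,4), (2,5)]
arrival = 33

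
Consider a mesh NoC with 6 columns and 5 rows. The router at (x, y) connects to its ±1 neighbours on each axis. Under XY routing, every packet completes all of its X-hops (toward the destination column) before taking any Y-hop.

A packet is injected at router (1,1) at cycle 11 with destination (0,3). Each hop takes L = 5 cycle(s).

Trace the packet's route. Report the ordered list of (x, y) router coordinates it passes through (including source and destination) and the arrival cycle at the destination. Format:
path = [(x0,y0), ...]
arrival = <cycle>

path = [(1,1), (0,1), (0,2), (0,3)]
arrival = 26

t=11: at (1,1)
t=16: at (0,1) after W
t=21: at (0,2) after N
t=26: at (0,3) after N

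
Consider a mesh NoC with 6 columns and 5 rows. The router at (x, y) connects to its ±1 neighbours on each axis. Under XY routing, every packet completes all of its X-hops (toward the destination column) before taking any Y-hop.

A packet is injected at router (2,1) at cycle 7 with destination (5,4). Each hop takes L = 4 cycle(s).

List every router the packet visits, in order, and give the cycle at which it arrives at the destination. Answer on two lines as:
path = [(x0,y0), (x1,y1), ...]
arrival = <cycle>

  0. router=(2,1) cycle=7 (inject)
  1. router=(3,1) cycle=11 dir=E
  2. router=(4,1) cycle=15 dir=E
  3. router=(5,1) cycle=19 dir=E
  4. router=(5,2) cycle=23 dir=N
  5. router=(5,3) cycle=27 dir=N
  6. router=(5,4) cycle=31 dir=N

path = [(2,1), (3,1), (4,1), (5,1), (5,2), (5,3), (5,4)]
arrival = 31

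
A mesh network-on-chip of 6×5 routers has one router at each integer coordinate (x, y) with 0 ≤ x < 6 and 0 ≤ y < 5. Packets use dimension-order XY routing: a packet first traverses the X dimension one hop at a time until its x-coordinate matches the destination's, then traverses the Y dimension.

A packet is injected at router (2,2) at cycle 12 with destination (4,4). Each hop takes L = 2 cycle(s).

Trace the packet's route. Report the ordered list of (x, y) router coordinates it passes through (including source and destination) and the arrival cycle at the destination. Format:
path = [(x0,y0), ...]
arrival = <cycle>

path = [(2,2), (3,2), (4,2), (4,3), (4,4)]
arrival = 20

hop 0: (2,2) @ cyc 12
hop 1: (3,2) @ cyc 14  [E]
hop 2: (4,2) @ cyc 16  [E]
hop 3: (4,3) @ cyc 18  [N]
hop 4: (4,4) @ cyc 20  [N]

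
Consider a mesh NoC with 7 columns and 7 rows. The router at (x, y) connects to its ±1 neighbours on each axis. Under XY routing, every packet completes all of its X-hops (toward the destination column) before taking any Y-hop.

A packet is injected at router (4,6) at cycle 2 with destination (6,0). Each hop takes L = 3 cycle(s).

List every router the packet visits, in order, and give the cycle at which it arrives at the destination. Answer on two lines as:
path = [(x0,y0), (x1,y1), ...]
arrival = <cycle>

  0. router=(4,6) cycle=2 (inject)
  1. router=(5,6) cycle=5 dir=E
  2. router=(6,6) cycle=8 dir=E
  3. router=(6,5) cycle=11 dir=S
  4. router=(6,4) cycle=14 dir=S
  5. router=(6,3) cycle=17 dir=S
  6. router=(6,2) cycle=20 dir=S
  7. router=(6,1) cycle=23 dir=S
  8. router=(6,0) cycle=26 dir=S

path = [(4,6), (5,6), (6,6), (6,5), (6,4), (6,3), (6,2), (6,1), (6,0)]
arrival = 26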